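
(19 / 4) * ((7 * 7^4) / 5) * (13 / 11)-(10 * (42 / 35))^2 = 4119649 / 220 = 18725.68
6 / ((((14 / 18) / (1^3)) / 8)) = 432 / 7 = 61.71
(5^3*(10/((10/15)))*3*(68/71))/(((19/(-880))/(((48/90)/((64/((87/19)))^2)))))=-2653880625/3895912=-681.20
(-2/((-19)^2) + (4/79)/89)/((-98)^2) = -6309/12188393182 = -0.00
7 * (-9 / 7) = -9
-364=-364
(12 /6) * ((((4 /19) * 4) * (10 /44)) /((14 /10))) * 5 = 2000 /1463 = 1.37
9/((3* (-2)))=-3/2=-1.50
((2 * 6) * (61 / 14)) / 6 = 61 / 7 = 8.71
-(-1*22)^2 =-484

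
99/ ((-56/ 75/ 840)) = -111375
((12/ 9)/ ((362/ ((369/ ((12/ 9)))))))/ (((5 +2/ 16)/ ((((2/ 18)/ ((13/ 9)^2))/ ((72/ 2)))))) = 9/ 30589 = 0.00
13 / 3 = 4.33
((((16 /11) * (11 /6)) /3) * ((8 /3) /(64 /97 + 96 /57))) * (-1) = -3686 /3645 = -1.01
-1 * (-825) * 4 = 3300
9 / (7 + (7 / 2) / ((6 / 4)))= 27 / 28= 0.96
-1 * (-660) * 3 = 1980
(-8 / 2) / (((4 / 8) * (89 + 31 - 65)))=-0.15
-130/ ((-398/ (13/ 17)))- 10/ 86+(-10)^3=-145449580/ 145469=-999.87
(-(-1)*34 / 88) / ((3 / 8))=34 / 33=1.03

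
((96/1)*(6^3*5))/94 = 51840/47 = 1102.98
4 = 4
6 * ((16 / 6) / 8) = 2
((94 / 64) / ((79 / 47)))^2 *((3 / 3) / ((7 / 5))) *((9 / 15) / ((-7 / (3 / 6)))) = -14639043 / 626296832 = -0.02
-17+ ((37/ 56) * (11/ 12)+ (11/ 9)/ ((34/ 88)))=-453451/ 34272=-13.23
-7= -7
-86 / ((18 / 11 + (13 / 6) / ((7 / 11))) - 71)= 39732 / 30473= 1.30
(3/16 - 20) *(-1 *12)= 951/4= 237.75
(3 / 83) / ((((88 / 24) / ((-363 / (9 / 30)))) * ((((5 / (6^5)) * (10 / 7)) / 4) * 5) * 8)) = -2694384 / 2075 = -1298.50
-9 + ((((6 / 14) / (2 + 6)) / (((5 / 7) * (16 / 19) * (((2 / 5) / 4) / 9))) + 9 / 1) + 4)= 769 / 64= 12.02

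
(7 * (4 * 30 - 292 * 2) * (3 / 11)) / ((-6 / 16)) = 2362.18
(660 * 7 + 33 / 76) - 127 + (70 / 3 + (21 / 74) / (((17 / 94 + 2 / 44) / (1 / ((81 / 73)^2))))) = 3250690500881 / 719531748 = 4517.79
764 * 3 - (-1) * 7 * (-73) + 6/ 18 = 5344/ 3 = 1781.33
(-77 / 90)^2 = 5929 / 8100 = 0.73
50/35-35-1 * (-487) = 3174/7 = 453.43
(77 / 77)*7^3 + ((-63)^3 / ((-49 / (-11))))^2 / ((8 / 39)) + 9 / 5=614428183147 / 40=15360704578.68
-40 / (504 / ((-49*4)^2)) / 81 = -27440 / 729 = -37.64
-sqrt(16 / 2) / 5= -2 * sqrt(2) / 5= -0.57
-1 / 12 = -0.08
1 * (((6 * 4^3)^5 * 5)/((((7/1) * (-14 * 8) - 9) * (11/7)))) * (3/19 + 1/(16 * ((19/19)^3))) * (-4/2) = 2447422689116160/165737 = 14766905936.01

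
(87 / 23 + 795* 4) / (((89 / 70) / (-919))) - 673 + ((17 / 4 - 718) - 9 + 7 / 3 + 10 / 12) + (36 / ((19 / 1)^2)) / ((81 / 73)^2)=-2302659.19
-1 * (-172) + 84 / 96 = 1383 / 8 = 172.88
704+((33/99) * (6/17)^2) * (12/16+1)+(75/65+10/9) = 23883394/33813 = 706.34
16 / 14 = 8 / 7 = 1.14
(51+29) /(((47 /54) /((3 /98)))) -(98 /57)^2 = -1064492 /7482447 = -0.14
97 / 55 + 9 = 592 / 55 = 10.76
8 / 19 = 0.42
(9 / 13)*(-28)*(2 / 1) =-504 / 13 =-38.77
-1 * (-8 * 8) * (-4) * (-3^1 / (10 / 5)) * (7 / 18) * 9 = 1344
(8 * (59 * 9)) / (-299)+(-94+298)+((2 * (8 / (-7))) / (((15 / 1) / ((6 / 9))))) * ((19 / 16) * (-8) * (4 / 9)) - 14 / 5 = 158870702 / 847665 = 187.42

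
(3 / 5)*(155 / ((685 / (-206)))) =-19158 / 685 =-27.97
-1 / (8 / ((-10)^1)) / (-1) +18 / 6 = 7 / 4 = 1.75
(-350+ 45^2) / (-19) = -88.16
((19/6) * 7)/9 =133/54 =2.46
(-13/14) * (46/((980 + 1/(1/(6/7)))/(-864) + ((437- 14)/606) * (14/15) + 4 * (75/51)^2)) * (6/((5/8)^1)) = -180973668096/3604295759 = -50.21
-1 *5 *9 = -45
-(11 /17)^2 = -121 /289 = -0.42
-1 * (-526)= 526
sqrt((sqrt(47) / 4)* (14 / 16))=sqrt(14)* 47^(1 / 4) / 8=1.22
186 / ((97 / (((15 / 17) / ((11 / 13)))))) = 36270 / 18139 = 2.00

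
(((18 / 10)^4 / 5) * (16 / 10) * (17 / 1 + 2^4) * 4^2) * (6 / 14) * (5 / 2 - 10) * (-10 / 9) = 27713664 / 4375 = 6334.55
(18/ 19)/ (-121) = -18/ 2299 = -0.01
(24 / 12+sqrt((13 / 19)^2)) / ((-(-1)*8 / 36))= 459 / 38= 12.08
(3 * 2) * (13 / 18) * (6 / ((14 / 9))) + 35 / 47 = 5744 / 329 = 17.46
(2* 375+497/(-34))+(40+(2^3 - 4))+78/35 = 930117/1190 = 781.61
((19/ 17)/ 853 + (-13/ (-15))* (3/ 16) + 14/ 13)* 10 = 18711549/ 1508104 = 12.41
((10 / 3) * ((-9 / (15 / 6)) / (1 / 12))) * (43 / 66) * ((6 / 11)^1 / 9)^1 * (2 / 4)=-344 / 121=-2.84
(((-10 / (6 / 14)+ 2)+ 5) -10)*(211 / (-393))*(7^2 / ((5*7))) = 116683 / 5895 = 19.79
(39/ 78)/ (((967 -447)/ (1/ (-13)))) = -1/ 13520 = -0.00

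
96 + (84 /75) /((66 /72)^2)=294432 /3025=97.33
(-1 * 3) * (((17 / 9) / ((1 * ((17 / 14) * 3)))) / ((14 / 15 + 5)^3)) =-5250 / 704969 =-0.01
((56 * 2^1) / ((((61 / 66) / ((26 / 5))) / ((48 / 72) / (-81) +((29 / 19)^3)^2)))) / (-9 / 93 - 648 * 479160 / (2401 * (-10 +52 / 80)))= 11709228613819940851648 / 20340329861805632040645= 0.58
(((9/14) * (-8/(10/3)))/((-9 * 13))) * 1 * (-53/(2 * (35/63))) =-1431/2275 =-0.63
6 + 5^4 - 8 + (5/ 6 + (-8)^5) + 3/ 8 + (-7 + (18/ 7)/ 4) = -5401225/ 168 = -32150.15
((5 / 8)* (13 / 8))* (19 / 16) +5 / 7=1.92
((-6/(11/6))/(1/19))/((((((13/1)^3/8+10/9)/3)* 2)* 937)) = -73872/204624871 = -0.00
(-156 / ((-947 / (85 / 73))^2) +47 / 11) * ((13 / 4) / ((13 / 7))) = 1572235521269 / 210280187084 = 7.48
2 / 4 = 1 / 2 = 0.50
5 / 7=0.71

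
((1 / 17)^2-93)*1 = -26876 / 289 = -93.00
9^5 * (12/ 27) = 26244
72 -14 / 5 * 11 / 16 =2803 / 40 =70.08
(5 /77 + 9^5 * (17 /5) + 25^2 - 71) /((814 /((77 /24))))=3229519 /4070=793.49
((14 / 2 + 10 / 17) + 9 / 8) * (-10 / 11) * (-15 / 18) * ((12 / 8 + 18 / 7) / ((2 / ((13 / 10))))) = 1463475 / 83776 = 17.47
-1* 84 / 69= -28 / 23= -1.22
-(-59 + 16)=43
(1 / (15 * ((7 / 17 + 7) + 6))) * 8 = 34 / 855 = 0.04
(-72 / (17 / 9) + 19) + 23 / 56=-17809 / 952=-18.71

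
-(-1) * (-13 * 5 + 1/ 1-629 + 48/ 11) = -7575/ 11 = -688.64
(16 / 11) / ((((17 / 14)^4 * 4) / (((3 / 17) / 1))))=460992 / 15618427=0.03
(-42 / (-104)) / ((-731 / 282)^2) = 417501 / 6946693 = 0.06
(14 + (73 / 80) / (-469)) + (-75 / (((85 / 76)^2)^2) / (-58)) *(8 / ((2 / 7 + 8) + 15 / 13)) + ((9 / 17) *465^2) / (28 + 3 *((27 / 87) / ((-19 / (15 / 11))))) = 15987090251744453388027 / 3887186821167000400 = 4112.77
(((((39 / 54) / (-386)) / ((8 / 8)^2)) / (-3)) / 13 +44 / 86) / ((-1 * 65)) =-0.01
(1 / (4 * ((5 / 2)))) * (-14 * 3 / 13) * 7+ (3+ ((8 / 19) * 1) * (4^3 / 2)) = 17552 / 1235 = 14.21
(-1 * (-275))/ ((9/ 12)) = 1100/ 3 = 366.67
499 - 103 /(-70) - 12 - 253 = 16483 /70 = 235.47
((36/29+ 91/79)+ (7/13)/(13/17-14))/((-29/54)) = -94590876/21592675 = -4.38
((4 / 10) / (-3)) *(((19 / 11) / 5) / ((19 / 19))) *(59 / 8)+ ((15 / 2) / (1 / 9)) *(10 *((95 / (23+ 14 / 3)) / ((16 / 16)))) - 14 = 630909857 / 273900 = 2303.43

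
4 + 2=6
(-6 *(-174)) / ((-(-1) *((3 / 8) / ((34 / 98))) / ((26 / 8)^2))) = 499902 / 49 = 10202.08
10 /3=3.33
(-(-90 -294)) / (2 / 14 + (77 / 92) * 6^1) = 123648 / 1663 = 74.35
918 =918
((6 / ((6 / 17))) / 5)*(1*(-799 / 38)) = -13583 / 190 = -71.49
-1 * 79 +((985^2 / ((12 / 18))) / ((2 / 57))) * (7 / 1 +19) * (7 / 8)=15097669961 / 16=943604372.56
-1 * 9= -9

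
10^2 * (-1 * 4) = -400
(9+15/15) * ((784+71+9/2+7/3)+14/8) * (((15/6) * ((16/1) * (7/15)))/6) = 725410/27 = 26867.04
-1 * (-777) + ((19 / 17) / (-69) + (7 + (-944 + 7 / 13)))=-2431876 / 15249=-159.48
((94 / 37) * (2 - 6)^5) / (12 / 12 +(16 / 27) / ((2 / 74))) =-113.47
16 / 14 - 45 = -307 / 7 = -43.86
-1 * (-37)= 37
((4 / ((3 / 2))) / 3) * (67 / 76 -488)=-74042 / 171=-432.99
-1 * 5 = -5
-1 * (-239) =239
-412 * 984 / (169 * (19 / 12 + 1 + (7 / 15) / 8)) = -48648960 / 53573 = -908.09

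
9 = 9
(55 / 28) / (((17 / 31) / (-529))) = -901945 / 476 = -1894.84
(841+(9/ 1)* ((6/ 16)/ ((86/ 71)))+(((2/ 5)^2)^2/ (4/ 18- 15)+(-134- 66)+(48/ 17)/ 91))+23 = 8427876113213/ 12638990000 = 666.82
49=49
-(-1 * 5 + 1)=4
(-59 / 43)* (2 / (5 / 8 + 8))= -944 / 2967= -0.32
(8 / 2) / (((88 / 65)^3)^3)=20711912837890625 / 79119595457216512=0.26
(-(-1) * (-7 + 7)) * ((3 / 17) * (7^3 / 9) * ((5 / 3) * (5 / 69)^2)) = 0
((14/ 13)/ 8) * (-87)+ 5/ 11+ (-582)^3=-112762580935/ 572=-197137379.26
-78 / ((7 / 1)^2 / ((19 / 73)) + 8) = -494 / 1243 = -0.40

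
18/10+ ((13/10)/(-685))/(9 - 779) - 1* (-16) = 93886113/5274500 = 17.80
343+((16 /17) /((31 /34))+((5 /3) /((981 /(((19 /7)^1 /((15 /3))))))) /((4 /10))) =344.03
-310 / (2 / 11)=-1705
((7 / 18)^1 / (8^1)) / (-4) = -7 / 576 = -0.01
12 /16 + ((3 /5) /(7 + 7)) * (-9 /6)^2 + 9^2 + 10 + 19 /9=236773 /2520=93.96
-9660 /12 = -805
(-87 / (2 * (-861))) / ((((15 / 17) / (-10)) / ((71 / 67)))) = -35003 / 57687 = -0.61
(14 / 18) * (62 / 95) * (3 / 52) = 217 / 7410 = 0.03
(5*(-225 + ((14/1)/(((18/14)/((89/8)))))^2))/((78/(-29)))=-208874965/7776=-26861.49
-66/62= -1.06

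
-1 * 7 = -7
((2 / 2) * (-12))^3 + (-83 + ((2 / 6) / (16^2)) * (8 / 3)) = -521567 / 288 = -1811.00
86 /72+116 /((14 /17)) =35797 /252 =142.05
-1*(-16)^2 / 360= -32 / 45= -0.71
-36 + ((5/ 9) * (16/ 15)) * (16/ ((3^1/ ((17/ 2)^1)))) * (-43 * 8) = -751460/ 81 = -9277.28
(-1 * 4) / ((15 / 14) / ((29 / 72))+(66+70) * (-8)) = 203 / 55081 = 0.00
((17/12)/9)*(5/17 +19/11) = 7/22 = 0.32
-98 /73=-1.34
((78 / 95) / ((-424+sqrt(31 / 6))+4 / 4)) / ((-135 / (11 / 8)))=0.00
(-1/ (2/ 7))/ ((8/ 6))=-21/ 8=-2.62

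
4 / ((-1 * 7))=-4 / 7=-0.57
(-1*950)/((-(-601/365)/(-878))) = 304446500/601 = 506566.56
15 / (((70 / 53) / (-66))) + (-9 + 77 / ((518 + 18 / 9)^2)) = -1435823461 / 1892800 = -758.57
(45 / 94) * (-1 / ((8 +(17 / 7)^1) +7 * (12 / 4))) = -63 / 4136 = -0.02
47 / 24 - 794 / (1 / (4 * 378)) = -28812625 / 24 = -1200526.04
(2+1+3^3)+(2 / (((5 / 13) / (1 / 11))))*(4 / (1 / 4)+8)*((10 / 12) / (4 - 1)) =1094 / 33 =33.15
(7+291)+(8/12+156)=1364/3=454.67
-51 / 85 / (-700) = 3 / 3500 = 0.00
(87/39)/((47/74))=2146/611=3.51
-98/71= -1.38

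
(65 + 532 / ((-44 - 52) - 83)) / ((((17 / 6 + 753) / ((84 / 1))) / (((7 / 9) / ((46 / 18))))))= 39171384 / 18670595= 2.10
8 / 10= 4 / 5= 0.80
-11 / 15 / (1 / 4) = -44 / 15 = -2.93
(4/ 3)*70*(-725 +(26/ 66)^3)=-7294595840/ 107811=-67660.96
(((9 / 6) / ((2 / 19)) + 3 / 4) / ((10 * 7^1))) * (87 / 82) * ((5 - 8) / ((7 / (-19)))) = 14877 / 8036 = 1.85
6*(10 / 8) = 7.50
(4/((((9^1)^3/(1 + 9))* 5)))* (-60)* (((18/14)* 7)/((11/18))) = -320/33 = -9.70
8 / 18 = 4 / 9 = 0.44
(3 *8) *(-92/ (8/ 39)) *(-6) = 64584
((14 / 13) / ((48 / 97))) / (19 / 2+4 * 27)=679 / 36660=0.02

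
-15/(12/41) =-205/4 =-51.25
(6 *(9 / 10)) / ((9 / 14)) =42 / 5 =8.40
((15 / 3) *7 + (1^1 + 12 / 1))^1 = 48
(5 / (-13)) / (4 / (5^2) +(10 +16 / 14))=-875 / 25714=-0.03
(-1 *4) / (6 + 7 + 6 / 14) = -14 / 47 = -0.30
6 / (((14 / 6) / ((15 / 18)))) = 15 / 7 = 2.14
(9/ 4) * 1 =9/ 4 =2.25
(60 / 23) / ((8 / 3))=45 / 46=0.98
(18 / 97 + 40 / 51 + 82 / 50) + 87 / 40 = 4734161 / 989400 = 4.78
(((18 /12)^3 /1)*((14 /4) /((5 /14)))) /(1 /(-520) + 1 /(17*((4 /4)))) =292383 /503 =581.28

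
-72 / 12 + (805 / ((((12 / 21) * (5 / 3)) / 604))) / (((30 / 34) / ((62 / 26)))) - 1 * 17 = 89681784 / 65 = 1379719.75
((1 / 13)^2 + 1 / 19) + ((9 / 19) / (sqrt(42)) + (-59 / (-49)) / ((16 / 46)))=3*sqrt(42) / 266 + 4431023 / 1258712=3.59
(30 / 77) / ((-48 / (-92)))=115 / 154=0.75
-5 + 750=745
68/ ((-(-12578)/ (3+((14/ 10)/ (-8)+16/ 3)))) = 16643/ 377340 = 0.04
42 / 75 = 14 / 25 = 0.56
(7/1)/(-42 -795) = -7/837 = -0.01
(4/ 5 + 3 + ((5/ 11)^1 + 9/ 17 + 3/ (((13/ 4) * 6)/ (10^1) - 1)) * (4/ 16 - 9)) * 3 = -1728954/ 17765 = -97.32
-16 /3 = -5.33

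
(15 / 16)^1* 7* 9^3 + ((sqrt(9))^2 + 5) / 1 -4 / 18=690889 / 144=4797.84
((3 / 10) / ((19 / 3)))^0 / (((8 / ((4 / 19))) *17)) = 1 / 646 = 0.00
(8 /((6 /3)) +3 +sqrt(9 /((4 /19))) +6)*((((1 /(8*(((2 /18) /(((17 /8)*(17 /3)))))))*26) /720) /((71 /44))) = 41327*sqrt(19) /90880 +537251 /136320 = 5.92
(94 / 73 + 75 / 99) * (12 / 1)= 19708 / 803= 24.54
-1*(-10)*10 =100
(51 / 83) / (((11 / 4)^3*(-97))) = -3264 / 10715881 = -0.00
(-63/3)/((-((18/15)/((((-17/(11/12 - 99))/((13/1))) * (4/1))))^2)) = 9710400/234120601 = 0.04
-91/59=-1.54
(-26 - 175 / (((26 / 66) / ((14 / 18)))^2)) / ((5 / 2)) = -2154242 / 7605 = -283.27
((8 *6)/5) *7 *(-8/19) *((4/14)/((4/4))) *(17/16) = -816/95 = -8.59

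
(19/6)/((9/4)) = 38/27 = 1.41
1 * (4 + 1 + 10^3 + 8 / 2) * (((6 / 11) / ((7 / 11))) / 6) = 1009 / 7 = 144.14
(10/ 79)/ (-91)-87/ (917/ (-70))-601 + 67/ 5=-2735622342/ 4708795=-580.96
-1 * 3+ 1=-2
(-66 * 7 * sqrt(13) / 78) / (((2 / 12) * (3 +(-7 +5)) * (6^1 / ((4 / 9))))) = -308 * sqrt(13) / 117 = -9.49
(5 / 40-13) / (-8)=103 / 64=1.61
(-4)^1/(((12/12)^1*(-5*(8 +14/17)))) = 0.09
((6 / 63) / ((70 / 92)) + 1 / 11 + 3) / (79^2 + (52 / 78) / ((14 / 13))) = 13001 / 25231745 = 0.00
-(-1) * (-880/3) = -880/3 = -293.33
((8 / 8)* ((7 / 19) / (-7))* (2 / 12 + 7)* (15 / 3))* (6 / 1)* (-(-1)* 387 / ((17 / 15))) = -3864.01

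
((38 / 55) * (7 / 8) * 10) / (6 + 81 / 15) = 35 / 66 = 0.53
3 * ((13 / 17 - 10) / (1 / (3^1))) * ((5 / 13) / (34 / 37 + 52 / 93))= -24310665 / 1124006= -21.63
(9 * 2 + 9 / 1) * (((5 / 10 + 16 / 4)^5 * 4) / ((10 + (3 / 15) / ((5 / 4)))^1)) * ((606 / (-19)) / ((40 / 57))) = -7246198035 / 8128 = -891510.59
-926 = -926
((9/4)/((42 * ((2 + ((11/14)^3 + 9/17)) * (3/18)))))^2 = 24980004/2197078129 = 0.01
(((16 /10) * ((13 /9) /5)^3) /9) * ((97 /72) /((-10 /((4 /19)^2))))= -1704872 /66614653125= -0.00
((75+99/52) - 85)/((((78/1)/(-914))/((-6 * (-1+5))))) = -384794/169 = -2276.89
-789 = -789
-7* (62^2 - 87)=-26299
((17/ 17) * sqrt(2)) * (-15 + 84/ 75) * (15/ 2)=-1041 * sqrt(2)/ 10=-147.22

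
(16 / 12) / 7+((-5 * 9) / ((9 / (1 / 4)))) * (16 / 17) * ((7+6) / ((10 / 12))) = -6484 / 357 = -18.16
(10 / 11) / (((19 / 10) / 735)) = 73500 / 209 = 351.67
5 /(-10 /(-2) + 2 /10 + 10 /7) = 175 /232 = 0.75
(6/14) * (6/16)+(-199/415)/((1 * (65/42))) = -225273/1510600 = -0.15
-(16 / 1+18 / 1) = -34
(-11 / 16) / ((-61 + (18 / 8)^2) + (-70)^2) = -11 / 77505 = -0.00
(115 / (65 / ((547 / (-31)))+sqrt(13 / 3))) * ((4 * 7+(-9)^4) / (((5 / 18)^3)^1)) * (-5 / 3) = 44074587985956 * sqrt(39) / 20727395+7493485708764 / 318883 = 36778489.76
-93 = -93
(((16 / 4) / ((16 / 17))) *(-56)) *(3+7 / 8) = -3689 / 4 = -922.25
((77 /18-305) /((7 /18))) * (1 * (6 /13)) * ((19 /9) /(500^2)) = -102847 /34125000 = -0.00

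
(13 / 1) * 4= 52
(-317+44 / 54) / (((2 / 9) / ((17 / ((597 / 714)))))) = -17270351 / 597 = -28928.56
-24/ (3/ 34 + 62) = -816/ 2111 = -0.39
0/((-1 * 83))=0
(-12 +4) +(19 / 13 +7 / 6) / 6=-3539 / 468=-7.56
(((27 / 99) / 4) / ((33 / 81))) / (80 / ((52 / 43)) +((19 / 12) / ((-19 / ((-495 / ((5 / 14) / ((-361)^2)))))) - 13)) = 1053 / 94707993490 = 0.00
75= 75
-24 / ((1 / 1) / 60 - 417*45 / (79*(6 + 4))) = 113760 / 112511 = 1.01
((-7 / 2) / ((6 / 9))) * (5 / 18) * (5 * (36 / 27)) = -175 / 18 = -9.72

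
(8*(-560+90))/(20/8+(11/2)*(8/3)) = -22560/103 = -219.03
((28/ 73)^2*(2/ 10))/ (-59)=-784/ 1572055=-0.00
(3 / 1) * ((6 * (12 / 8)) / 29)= 27 / 29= 0.93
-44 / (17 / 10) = -440 / 17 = -25.88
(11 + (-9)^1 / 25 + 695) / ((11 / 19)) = 335179 / 275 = 1218.83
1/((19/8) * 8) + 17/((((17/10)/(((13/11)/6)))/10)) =12383/627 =19.75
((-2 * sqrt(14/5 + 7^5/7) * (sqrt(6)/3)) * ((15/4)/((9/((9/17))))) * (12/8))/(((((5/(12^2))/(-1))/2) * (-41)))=-216 * sqrt(360570)/3485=-37.22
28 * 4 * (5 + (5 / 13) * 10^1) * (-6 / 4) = -19320 / 13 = -1486.15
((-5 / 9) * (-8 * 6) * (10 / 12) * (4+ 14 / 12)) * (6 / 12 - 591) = -1830550 / 27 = -67798.15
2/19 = 0.11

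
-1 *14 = -14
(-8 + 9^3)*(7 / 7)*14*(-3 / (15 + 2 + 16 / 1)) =-10094 / 11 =-917.64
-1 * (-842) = 842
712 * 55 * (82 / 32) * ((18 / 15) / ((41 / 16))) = 46992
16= 16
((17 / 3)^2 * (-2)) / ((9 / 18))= -1156 / 9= -128.44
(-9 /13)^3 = -729 /2197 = -0.33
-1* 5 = -5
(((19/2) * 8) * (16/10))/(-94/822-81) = -124944/83345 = -1.50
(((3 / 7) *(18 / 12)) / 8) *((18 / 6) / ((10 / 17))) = 459 / 1120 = 0.41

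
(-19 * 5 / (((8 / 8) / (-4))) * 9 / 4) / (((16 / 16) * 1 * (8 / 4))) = 855 / 2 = 427.50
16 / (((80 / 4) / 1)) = 4 / 5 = 0.80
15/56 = 0.27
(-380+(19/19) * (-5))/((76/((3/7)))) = -165/76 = -2.17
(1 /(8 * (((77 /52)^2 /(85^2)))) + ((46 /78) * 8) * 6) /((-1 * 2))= -16964261 /77077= -220.09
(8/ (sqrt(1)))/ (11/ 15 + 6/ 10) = 6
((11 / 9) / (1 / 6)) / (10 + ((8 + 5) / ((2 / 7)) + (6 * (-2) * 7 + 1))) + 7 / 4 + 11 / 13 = 1817 / 780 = 2.33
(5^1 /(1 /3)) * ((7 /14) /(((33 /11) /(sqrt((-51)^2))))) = 255 /2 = 127.50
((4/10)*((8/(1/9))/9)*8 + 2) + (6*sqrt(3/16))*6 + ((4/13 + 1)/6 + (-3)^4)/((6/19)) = 9*sqrt(3) + 666409/2340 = 300.38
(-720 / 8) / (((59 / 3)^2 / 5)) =-4050 / 3481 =-1.16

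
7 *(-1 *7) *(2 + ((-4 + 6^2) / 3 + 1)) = -2009 / 3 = -669.67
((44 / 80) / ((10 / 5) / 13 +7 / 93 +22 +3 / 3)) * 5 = 13299 / 112336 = 0.12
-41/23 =-1.78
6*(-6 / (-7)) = 36 / 7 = 5.14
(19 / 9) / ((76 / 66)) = 11 / 6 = 1.83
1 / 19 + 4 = 77 / 19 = 4.05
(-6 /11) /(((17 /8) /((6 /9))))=-0.17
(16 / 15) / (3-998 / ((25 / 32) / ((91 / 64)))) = -40 / 68001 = -0.00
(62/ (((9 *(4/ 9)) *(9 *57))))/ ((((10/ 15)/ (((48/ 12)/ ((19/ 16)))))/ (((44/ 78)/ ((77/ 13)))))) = 0.01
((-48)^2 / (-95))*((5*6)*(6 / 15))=-27648 / 95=-291.03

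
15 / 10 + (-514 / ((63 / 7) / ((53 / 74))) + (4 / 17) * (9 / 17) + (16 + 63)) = 7645195 / 192474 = 39.72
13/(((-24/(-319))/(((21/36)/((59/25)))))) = 725725/16992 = 42.71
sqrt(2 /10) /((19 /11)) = 11 * sqrt(5) /95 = 0.26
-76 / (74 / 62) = -2356 / 37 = -63.68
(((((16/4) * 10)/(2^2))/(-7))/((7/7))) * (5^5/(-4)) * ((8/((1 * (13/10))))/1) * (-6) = -41208.79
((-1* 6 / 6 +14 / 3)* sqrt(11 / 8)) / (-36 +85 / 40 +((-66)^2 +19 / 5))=110* sqrt(22) / 519111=0.00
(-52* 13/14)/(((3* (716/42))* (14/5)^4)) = -105625/6876464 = -0.02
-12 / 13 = -0.92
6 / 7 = 0.86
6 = 6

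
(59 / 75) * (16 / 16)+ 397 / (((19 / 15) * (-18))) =-47383 / 2850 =-16.63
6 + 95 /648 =6.15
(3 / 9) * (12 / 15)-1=-11 / 15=-0.73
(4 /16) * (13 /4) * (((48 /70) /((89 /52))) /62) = 507 /96565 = 0.01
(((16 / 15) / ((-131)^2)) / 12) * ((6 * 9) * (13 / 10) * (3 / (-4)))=-117 / 429025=-0.00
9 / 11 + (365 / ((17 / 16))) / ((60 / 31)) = 100031 / 561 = 178.31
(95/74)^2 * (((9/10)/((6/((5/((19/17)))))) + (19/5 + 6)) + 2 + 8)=33.74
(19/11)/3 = 19/33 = 0.58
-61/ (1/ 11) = -671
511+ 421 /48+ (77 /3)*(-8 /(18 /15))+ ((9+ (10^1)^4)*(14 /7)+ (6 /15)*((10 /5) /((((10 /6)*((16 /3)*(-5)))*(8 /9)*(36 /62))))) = 1466396989 /72000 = 20366.62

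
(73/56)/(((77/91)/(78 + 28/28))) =121.71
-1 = -1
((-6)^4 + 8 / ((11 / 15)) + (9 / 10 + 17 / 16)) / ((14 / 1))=1151807 / 12320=93.49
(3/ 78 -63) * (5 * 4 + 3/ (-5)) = -158789/ 130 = -1221.45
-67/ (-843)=67/ 843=0.08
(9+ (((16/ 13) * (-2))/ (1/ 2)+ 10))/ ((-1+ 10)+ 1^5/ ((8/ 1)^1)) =1464/ 949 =1.54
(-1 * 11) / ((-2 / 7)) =77 / 2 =38.50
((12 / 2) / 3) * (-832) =-1664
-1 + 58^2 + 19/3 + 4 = 10120/3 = 3373.33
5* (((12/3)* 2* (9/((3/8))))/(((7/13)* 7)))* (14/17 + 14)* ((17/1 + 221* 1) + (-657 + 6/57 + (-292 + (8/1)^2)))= -324829440/133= -2442326.62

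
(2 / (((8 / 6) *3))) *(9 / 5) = 9 / 10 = 0.90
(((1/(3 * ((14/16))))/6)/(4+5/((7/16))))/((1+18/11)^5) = 161051/4984209207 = 0.00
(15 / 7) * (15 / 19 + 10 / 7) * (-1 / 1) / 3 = -1475 / 931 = -1.58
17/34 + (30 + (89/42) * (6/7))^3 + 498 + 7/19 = 146216827495/4470662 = 32705.86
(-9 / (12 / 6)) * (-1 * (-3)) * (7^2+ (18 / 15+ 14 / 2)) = -3861 / 5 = -772.20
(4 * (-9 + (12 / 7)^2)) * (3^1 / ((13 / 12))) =-67.14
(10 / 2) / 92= 5 / 92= 0.05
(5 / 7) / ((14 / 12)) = 30 / 49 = 0.61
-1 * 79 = -79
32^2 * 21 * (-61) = -1311744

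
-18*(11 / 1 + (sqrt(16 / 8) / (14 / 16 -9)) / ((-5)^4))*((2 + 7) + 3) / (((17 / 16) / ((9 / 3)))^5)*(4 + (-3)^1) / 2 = -302707113984 / 1419857 + 220150628352*sqrt(2) / 57681690625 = -213190.10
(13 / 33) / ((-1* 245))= -13 / 8085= -0.00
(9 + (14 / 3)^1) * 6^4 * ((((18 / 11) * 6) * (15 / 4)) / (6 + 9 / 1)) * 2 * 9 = 8608032 / 11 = 782548.36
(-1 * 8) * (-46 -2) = 384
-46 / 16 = -23 / 8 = -2.88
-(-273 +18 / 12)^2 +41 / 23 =-6781363 / 92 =-73710.47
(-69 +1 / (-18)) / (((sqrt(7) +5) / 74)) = -229955 / 162 +45991 * sqrt(7) / 162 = -668.36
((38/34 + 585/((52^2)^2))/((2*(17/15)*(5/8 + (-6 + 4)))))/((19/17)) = -14573145/45416384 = -0.32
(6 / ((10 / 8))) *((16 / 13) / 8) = 0.74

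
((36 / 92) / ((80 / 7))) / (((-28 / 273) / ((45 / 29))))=-22113 / 42688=-0.52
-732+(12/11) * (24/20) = -40188/55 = -730.69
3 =3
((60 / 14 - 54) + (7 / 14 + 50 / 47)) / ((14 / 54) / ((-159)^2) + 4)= -21626403921 / 1796573590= -12.04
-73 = -73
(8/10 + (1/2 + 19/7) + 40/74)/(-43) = -11797/111370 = -0.11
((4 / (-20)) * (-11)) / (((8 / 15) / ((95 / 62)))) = 3135 / 496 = 6.32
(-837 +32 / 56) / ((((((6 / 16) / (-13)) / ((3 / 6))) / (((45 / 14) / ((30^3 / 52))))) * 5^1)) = 197899 / 11025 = 17.95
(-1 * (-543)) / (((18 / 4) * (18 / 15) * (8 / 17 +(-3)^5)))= -15385 / 37107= -0.41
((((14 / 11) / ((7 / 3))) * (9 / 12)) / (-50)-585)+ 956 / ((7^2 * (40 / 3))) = -31453071 / 53900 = -583.54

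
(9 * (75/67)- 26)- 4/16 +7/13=-54479/3484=-15.64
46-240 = -194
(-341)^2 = 116281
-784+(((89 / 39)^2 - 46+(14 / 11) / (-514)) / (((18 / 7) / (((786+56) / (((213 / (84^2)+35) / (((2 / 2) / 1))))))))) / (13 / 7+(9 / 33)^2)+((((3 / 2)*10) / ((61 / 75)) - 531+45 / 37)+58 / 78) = -133074008386735232998 / 89190424966875453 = -1492.02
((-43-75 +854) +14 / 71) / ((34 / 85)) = 130675 / 71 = 1840.49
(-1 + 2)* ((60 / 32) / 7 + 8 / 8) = 71 / 56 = 1.27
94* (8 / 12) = 188 / 3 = 62.67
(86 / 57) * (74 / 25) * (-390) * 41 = -6784024 / 95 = -71410.78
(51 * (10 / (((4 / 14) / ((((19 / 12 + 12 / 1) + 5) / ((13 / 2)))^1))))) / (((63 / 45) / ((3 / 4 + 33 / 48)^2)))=50135975 / 6656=7532.45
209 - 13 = 196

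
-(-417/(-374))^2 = -173889/139876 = -1.24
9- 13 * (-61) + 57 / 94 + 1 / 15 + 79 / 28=15900461 / 19740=805.49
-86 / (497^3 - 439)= -43 / 61381517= -0.00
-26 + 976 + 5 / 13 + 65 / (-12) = 147415 / 156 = 944.97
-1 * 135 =-135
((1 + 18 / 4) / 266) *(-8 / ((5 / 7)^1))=-0.23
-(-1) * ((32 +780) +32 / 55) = 44692 / 55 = 812.58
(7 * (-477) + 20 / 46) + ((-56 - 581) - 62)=-92864 / 23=-4037.57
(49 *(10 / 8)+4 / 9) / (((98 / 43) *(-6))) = -95503 / 21168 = -4.51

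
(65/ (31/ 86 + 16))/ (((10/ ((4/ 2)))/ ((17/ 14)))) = 9503/ 9849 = 0.96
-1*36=-36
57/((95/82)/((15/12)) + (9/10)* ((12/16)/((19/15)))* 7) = 355224/29023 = 12.24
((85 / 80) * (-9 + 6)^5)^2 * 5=85325805 / 256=333303.93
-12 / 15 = -4 / 5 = -0.80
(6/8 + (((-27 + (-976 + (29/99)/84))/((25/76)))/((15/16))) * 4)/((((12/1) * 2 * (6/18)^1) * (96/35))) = -40567891141/68428800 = -592.85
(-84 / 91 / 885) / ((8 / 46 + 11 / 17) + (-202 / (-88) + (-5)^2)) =-68816 / 1855047025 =-0.00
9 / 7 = 1.29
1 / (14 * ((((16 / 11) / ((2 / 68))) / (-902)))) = -4961 / 3808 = -1.30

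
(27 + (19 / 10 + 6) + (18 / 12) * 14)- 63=-71 / 10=-7.10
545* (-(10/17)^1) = -5450/17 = -320.59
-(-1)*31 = 31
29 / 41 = 0.71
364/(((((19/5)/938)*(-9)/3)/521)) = -889430360/57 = -15604041.40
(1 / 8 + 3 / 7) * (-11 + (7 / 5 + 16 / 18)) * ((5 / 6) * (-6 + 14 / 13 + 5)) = -217 / 702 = -0.31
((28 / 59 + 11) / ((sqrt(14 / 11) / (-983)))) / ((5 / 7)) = -665491 *sqrt(154) / 590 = -13997.50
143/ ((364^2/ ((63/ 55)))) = 9/ 7280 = 0.00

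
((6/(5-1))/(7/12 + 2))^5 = 1889568/28629151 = 0.07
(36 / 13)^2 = 1296 / 169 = 7.67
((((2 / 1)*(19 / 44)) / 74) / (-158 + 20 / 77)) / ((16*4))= -133 / 115046912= -0.00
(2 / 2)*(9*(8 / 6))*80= 960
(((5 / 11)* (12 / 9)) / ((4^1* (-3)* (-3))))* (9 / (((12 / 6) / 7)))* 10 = 175 / 33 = 5.30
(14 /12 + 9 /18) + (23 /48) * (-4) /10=59 /40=1.48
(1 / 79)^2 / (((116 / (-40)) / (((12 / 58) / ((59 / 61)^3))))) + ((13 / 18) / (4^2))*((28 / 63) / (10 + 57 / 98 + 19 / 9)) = 681177487740863 / 434443007981998980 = 0.00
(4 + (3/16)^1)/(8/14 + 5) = 469/624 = 0.75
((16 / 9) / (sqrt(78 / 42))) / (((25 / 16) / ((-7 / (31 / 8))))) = -14336 * sqrt(91) / 90675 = -1.51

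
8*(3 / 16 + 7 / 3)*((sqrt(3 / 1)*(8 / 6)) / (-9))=-242*sqrt(3) / 81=-5.17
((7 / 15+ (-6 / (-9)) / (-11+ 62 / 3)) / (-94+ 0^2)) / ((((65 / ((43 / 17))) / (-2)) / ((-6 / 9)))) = -20038 / 67775175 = -0.00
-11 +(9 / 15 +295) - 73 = 1058 / 5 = 211.60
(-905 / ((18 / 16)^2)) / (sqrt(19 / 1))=-164.05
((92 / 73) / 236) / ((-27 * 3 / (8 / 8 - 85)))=644 / 116289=0.01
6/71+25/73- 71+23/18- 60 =-12062471/93294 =-129.30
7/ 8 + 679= 5439/ 8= 679.88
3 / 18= 1 / 6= 0.17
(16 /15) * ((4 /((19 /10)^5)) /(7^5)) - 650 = -81150800711350 /124847387679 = -650.00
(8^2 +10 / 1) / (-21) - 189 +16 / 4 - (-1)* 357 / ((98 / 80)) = 2161 / 21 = 102.90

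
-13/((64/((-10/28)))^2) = -325/802816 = -0.00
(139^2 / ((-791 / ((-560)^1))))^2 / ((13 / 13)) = 2389126662400 / 12769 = 187103662.18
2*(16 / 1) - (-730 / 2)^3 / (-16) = -48626613 / 16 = -3039163.31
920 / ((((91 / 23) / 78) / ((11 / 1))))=1396560 / 7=199508.57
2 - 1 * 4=-2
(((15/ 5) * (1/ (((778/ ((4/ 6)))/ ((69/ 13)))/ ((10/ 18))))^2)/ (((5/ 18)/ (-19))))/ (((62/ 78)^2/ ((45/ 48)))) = -2261475/ 1163355848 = -0.00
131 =131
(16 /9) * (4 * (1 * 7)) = 448 /9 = 49.78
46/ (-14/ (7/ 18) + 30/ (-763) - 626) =-17549/ 252568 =-0.07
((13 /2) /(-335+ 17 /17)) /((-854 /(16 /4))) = 13 /142618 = 0.00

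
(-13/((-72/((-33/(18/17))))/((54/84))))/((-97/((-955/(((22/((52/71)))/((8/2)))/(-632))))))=433506970/144627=2997.41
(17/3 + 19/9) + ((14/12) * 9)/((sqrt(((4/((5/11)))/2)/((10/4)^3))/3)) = 70/9 + 1575 * sqrt(11)/88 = 67.14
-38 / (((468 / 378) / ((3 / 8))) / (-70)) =41895 / 52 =805.67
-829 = -829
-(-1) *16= 16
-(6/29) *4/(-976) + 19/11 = 67255/38918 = 1.73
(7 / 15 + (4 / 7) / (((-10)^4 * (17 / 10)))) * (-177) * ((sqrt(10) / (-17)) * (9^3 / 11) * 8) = 7166148732 * sqrt(10) / 2781625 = 8146.80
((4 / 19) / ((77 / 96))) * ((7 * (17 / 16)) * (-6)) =-2448 / 209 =-11.71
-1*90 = -90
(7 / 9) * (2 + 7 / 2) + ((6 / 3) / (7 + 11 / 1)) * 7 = 91 / 18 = 5.06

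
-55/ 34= -1.62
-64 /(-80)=4 /5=0.80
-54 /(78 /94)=-65.08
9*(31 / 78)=3.58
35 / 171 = 0.20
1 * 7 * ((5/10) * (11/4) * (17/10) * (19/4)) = 24871/320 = 77.72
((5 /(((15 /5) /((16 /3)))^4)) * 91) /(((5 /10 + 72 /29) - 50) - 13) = -1729495040 /22838841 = -75.73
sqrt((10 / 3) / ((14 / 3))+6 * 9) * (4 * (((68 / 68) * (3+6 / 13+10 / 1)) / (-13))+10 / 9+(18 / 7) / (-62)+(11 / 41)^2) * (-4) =6658785128 * sqrt(2681) / 3883780719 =88.77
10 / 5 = 2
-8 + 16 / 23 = -168 / 23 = -7.30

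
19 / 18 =1.06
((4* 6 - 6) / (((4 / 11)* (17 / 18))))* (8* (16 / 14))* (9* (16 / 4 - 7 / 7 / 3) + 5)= 2166912 / 119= 18209.34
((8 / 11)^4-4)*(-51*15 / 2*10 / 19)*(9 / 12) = 156255075 / 278179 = 561.71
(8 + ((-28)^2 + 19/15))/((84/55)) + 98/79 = 10364927/19908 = 520.64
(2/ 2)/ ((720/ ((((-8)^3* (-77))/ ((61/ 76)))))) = 187264/ 2745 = 68.22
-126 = -126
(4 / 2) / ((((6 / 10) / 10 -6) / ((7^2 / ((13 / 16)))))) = -78400 / 3861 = -20.31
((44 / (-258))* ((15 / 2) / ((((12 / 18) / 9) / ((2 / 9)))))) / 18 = -55 / 258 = -0.21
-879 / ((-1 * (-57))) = -15.42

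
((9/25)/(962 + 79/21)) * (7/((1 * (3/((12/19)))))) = 5292/9633475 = 0.00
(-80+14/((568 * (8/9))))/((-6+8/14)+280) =-1271879/4366784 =-0.29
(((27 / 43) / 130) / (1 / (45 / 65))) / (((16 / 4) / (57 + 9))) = 8019 / 145340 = 0.06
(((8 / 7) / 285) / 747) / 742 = 4 / 552888315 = 0.00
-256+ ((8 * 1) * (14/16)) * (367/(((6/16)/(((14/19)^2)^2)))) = 689439104/390963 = 1763.44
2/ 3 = 0.67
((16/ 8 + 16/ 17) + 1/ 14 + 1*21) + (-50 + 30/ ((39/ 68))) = 81435/ 3094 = 26.32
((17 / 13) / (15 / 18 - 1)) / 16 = -51 / 104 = -0.49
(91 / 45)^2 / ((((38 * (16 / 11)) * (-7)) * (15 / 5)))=-13013 / 3693600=-0.00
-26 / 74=-13 / 37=-0.35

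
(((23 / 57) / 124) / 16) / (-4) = -0.00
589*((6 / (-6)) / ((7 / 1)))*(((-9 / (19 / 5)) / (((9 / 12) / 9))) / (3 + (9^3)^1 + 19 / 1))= 16740 / 5257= 3.18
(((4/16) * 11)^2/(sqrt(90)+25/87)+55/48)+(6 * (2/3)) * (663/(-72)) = -38887721/1088936+2747547 * sqrt(10)/10889360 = -34.91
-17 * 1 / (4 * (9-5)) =-17 / 16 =-1.06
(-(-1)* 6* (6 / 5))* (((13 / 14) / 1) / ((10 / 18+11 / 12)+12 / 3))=8424 / 6895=1.22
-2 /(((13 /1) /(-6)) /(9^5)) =708588 /13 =54506.77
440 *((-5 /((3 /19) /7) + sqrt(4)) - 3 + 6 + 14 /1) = -89173.33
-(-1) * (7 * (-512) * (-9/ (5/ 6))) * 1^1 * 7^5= 3252759552/ 5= 650551910.40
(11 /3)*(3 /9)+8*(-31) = -246.78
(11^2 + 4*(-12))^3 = 389017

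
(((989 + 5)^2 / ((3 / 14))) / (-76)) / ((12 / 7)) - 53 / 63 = -84726101 / 2394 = -35391.02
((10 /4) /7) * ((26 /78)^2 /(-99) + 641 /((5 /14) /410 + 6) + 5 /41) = 67281004885 /1761634413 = 38.19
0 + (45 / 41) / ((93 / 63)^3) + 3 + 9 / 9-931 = -1131849792 / 1221431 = -926.66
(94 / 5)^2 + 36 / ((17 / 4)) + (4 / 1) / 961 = 147815032 / 408425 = 361.91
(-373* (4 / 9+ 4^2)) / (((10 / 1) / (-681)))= 6265654 / 15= 417710.27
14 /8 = 7 /4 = 1.75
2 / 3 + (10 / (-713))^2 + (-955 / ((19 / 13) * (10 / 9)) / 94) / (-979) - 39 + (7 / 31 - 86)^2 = 39033672257244385 / 5333280877716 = 7318.89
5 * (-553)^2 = 1529045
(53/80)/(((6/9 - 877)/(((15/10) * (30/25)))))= -0.00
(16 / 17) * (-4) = -64 / 17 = -3.76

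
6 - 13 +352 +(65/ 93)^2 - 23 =2789203/ 8649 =322.49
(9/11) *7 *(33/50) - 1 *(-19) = 1139/50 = 22.78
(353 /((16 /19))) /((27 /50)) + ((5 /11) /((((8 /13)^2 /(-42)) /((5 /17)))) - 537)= 36263309 /161568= 224.45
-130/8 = -65/4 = -16.25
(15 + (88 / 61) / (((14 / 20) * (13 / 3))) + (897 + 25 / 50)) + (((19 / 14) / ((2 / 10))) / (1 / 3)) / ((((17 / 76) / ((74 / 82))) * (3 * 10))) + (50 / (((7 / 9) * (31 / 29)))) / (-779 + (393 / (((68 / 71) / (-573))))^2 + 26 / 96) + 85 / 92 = 969601518401218931178039833 / 1057781166705875070476836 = 916.64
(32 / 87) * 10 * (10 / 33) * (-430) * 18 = -2752000 / 319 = -8626.96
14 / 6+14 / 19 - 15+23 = 631 / 57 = 11.07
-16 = -16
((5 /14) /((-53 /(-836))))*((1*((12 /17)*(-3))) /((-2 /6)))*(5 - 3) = 71.58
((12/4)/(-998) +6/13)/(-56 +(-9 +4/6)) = -17847/2503982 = -0.01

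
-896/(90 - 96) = 448/3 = 149.33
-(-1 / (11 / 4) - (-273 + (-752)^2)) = 6217545 / 11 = 565231.36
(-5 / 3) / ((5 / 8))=-2.67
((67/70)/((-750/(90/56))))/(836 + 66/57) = -1273/519596000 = -0.00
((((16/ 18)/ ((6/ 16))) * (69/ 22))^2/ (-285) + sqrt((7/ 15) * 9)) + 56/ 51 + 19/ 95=3.15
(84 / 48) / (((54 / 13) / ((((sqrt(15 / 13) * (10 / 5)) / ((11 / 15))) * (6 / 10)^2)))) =7 * sqrt(195) / 220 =0.44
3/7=0.43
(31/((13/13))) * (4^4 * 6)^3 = 112340238336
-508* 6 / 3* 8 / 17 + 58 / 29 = -8094 / 17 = -476.12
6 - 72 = -66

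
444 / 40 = 111 / 10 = 11.10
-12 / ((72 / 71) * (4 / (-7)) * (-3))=-497 / 72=-6.90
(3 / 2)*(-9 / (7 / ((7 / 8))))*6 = -81 / 8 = -10.12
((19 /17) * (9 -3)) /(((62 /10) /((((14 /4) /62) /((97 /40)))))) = 39900 /1584689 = 0.03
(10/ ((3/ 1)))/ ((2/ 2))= 10/ 3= 3.33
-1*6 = -6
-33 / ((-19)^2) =-33 / 361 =-0.09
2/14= 1/7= 0.14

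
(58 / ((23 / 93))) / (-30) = -899 / 115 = -7.82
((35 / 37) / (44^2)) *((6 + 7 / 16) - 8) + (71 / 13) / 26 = 40539101 / 193692928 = 0.21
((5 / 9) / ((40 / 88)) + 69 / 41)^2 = 1149184 / 136161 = 8.44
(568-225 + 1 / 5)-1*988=-3224 / 5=-644.80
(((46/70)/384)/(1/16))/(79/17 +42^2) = 391/25256280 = 0.00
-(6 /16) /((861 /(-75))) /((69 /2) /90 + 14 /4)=1125 /133742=0.01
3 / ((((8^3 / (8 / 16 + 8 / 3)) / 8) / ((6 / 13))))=57 / 832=0.07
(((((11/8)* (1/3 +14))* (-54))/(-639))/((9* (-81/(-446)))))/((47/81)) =1.76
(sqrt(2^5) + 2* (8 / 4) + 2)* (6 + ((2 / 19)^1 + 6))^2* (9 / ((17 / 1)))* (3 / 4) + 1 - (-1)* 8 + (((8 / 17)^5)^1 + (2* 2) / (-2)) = 1428300* sqrt(2) / 6137 + 182539374337 / 512568377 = 685.27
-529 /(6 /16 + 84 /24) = -4232 /31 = -136.52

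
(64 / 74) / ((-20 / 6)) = -48 / 185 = -0.26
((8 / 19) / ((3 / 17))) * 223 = 30328 / 57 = 532.07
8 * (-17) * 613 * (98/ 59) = -8170064/ 59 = -138475.66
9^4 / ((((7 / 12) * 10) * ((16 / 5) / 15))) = 295245 / 56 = 5272.23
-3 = -3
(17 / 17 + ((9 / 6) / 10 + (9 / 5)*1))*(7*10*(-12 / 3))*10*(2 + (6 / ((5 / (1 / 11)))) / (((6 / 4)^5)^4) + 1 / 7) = -226295772120004 / 12784876137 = -17700.27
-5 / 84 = -0.06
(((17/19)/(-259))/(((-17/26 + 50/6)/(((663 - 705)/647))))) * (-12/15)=-31824/1362248795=-0.00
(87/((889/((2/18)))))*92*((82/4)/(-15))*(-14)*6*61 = 13345336/1905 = 7005.43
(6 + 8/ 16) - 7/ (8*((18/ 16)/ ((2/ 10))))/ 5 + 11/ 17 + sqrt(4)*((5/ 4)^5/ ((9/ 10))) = 4536187/ 326400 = 13.90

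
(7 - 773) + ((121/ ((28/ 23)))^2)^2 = 59985932791425/ 614656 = 97592690.53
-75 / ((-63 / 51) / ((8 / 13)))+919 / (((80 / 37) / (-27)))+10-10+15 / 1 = -83164171 / 7280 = -11423.65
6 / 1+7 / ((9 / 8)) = 12.22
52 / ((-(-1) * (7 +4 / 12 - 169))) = -156 / 485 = -0.32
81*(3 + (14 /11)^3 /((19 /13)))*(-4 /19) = -36138636 /480491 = -75.21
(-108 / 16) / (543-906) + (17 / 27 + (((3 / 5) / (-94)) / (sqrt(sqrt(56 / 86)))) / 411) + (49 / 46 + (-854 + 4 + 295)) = -166298021 / 300564-sqrt(2) *43^(1 / 4) *7^(3 / 4) / 901460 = -553.29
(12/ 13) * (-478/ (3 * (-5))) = 1912/ 65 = 29.42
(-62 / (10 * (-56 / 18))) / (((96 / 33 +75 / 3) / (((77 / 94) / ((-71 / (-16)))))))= 67518 / 5122295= 0.01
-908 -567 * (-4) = 1360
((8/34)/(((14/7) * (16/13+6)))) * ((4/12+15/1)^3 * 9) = 1265368/2397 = 527.90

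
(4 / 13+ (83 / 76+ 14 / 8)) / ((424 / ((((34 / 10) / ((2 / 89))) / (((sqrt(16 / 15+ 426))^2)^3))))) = 397275975 / 27531103102454848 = 0.00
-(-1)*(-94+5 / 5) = -93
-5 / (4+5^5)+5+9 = 43801 / 3129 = 14.00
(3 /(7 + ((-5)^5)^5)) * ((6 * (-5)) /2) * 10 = 225 /149011611938476559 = 0.00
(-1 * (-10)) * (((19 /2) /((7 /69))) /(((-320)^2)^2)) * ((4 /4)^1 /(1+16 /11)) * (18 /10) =4807 /73400320000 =0.00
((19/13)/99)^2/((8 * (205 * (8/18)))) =361/1207308960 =0.00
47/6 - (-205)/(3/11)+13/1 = 1545/2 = 772.50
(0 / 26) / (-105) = 0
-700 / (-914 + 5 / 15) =2100 / 2741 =0.77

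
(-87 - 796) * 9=-7947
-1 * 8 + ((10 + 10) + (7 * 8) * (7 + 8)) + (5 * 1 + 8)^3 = 3049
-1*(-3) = 3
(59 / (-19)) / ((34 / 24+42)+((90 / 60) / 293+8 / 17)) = -3526548 / 49847165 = -0.07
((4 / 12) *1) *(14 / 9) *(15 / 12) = 35 / 54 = 0.65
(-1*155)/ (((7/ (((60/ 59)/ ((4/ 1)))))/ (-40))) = 93000/ 413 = 225.18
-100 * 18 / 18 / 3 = -100 / 3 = -33.33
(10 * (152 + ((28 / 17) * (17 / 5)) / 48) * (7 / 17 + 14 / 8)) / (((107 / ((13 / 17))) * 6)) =5813899 / 1484304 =3.92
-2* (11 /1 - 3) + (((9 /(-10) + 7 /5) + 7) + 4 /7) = -111 /14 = -7.93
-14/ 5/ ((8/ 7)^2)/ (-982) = 343/ 157120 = 0.00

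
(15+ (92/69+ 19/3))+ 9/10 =707/30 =23.57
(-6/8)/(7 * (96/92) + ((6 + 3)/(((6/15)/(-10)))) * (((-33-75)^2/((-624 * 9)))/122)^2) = -14463527/139604651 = -0.10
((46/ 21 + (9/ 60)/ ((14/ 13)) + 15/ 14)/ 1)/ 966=2857/ 811440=0.00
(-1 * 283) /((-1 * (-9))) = -283 /9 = -31.44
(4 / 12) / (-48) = -1 / 144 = -0.01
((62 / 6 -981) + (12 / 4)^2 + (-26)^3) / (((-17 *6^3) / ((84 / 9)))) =47.12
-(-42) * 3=126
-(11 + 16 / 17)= -203 / 17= -11.94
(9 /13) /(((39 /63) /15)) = 2835 /169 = 16.78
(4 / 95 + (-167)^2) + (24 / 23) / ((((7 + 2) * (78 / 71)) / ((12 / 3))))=7129802089 / 255645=27889.46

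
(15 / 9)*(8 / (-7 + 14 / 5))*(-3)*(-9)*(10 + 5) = -9000 / 7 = -1285.71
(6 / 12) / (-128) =-1 / 256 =-0.00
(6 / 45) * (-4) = -0.53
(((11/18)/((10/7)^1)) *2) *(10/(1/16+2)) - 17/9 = 61/27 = 2.26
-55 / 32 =-1.72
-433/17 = -25.47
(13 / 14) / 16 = 13 / 224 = 0.06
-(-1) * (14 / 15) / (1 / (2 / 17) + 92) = 28 / 3015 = 0.01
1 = 1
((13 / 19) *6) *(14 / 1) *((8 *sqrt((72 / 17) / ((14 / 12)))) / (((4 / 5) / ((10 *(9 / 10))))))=168480 *sqrt(357) / 323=9855.53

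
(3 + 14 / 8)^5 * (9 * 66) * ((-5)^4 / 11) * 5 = 408048541.26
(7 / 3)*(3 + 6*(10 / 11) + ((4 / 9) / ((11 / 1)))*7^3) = 15463 / 297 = 52.06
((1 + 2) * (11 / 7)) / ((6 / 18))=14.14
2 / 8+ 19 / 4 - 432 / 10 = -191 / 5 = -38.20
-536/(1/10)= -5360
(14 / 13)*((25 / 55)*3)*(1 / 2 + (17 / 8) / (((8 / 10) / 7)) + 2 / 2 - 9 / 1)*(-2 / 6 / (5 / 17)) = -42245 / 2288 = -18.46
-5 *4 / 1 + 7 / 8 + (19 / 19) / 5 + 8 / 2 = -14.92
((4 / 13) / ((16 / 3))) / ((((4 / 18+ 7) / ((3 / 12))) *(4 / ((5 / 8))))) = 27 / 86528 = 0.00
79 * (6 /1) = 474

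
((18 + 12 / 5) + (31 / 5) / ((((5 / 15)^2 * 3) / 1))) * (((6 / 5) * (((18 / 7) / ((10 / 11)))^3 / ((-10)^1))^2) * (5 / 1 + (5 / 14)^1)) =330459532439751 / 257357187500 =1284.05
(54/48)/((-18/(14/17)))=-7/136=-0.05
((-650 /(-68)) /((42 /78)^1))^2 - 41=15528221 /56644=274.14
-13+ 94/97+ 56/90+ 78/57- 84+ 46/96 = -124151861/1326960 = -93.56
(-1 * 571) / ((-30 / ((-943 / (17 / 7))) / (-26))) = 48999223 / 255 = 192153.82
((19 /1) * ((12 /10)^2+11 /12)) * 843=3774673 /100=37746.73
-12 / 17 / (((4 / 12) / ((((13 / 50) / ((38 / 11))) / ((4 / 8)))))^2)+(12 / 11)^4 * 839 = 66722217647157 / 56157385625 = 1188.13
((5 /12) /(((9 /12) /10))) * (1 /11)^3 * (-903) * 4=-60200 /3993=-15.08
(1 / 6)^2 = 1 / 36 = 0.03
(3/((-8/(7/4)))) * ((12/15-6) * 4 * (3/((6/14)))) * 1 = 95.55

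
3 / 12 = 1 / 4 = 0.25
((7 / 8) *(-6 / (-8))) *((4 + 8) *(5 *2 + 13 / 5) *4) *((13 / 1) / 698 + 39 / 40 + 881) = 48868832439 / 139600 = 350063.27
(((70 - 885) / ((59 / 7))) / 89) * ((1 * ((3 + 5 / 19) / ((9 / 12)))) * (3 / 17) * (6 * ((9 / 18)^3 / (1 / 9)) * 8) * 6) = -458408160 / 1696073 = -270.28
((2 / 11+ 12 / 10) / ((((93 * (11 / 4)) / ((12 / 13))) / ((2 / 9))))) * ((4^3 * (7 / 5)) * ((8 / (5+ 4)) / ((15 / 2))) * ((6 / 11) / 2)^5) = 17432576 / 981666239125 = 0.00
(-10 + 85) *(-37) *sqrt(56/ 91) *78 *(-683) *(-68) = -7886068114.23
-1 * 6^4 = -1296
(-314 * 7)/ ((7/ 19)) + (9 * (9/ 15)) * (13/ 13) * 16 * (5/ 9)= -5918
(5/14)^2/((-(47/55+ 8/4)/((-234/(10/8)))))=8.36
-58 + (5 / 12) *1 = -691 / 12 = -57.58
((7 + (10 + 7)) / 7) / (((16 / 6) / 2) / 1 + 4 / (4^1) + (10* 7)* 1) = 72 / 1519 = 0.05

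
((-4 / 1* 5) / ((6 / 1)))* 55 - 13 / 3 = -563 / 3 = -187.67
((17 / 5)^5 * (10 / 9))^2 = 8063975601796 / 31640625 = 254861.45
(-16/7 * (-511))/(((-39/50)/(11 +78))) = -5197600/39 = -133271.79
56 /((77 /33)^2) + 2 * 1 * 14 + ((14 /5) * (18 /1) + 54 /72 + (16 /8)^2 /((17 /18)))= 222937 /2380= 93.67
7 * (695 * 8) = 38920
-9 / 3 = -3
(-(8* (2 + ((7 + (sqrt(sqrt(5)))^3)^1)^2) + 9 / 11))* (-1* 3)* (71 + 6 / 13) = 515595 / 143 + 22296* (5^(3 / 4) + 7)^2 / 13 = 187105.35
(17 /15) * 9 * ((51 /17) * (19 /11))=2907 /55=52.85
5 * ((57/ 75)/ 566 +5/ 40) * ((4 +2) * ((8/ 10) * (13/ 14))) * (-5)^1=-278889/ 19810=-14.08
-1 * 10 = -10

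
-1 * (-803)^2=-644809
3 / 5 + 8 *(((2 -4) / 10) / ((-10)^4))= 3749 / 6250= 0.60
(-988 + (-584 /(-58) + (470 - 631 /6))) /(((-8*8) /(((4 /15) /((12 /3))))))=106679 /167040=0.64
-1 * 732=-732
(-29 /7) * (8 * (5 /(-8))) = 145 /7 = 20.71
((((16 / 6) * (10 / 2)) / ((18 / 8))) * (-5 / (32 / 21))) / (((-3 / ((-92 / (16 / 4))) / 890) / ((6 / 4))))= -199013.89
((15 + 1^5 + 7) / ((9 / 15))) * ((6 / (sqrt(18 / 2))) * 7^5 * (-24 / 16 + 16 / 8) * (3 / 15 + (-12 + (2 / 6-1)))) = -72286907 / 9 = -8031878.56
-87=-87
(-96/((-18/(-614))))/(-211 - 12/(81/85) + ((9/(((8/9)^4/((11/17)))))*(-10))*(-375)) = -3078291456/32672727683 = -0.09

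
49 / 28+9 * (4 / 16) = 4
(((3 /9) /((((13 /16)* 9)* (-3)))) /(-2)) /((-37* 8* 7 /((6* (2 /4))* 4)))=-0.00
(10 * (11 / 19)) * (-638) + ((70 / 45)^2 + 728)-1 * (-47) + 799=-3258470 / 1539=-2117.26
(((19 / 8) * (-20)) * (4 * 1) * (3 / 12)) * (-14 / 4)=665 / 4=166.25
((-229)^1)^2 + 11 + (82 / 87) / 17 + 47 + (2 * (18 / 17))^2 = 1320096503 / 25143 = 52503.54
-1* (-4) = 4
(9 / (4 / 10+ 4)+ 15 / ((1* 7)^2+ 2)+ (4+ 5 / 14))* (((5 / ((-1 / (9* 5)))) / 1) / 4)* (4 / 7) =-1972350 / 9163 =-215.25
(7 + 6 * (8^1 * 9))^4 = 37141383841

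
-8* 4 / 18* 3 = -16 / 3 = -5.33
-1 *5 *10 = -50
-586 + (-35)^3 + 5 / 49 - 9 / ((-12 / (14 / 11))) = -46849819 / 1078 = -43459.94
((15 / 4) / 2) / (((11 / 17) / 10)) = 1275 / 44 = 28.98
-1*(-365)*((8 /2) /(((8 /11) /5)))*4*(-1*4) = -160600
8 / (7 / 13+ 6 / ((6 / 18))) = 104 / 241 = 0.43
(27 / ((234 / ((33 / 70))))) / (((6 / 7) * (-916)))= -0.00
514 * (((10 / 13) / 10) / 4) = 257 / 26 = 9.88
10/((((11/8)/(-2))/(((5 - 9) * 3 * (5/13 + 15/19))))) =204.93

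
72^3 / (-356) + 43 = -89485 / 89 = -1005.45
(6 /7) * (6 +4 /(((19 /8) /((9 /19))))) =14724 /2527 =5.83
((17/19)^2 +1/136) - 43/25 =-1119503/1227400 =-0.91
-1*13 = -13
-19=-19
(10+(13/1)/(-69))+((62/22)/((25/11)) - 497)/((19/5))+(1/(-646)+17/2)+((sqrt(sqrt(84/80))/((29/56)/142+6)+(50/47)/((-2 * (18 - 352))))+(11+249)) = 3976 * sqrt(2) * 21^(1/4) * 5^(3/4)/238705+13612227781/92068770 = 148.02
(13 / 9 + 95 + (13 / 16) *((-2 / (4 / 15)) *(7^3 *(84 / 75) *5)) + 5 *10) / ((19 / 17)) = -14147519 / 1368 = -10341.75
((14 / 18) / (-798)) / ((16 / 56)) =-7 / 2052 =-0.00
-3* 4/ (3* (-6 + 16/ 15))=30/ 37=0.81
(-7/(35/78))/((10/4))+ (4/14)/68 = -37103/5950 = -6.24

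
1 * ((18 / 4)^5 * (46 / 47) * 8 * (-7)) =-9506889 / 94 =-101137.12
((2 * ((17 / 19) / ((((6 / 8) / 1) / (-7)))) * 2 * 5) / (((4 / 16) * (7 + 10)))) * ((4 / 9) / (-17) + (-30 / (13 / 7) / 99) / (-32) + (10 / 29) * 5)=-2420537980 / 36165987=-66.93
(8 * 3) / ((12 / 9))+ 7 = 25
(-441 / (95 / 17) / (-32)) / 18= 833 / 6080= 0.14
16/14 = 8/7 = 1.14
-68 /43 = -1.58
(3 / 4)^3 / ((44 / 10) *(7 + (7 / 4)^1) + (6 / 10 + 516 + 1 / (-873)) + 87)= 117855 / 179376736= 0.00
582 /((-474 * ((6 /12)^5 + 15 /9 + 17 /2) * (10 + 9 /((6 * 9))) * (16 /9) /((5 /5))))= -31428 /4717801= -0.01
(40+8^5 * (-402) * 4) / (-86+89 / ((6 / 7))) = -316145424 / 107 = -2954630.13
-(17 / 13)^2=-289 / 169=-1.71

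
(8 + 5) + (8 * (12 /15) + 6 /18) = 296 /15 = 19.73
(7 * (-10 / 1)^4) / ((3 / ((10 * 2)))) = 1400000 / 3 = 466666.67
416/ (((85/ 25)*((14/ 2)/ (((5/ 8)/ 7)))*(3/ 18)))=9.36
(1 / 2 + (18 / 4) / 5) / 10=7 / 50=0.14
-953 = -953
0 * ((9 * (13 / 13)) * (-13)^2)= 0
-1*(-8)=8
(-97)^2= 9409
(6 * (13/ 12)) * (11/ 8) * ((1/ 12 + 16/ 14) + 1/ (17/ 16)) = 442585/ 22848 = 19.37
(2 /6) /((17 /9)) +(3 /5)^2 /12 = 351 /1700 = 0.21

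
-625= -625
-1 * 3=-3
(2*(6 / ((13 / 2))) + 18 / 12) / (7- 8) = -87 / 26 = -3.35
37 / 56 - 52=-2875 / 56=-51.34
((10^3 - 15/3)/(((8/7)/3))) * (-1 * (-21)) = 438795/8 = 54849.38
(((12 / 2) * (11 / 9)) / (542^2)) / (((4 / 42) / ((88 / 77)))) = 22 / 73441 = 0.00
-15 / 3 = -5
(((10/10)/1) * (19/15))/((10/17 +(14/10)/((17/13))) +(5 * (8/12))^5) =26163/8534263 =0.00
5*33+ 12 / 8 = 333 / 2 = 166.50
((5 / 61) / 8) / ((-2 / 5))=-25 / 976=-0.03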